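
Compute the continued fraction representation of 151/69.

[2; 5, 3, 4]

Run the Euclidean algorithm on 151 and 69; the successive quotients are the partial quotients a_0, a_1, ... (each step inverts the fractional part left over by the previous one):
  151 = 2*69 + 13, so a_0 = 2.
  69 = 5*13 + 4, so a_1 = 5.
  13 = 3*4 + 1, so a_2 = 3.
  4 = 4*1 + 0, so a_3 = 4.
The remainder reaches 0 after 4 divisions, so the expansion has 4 partial quotients, read off in order.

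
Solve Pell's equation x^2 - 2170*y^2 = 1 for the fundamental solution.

First expand sqrt(2170) as a continued fraction. With x_i = (sqrt(2170) + m_i)/d_i and (m_0, d_0) = (0, 1): a_0 = floor(sqrt(2170)) = 46, since 46^2 = 2116 <= 2170 < 2209 = 47^2.
Iterate m_{i+1} = d_i*a_i - m_i, d_{i+1} = (2170 - m_{i+1}^2)/d_i, a_{i+1} = floor((a_0 + m_{i+1})/d_{i+1}):
  m_1 = 1*46 - 0 = 46, d_1 = (2170 - 46^2)/1 = 54/1 = 54, a_1 = floor((46 + 46)/54) = 1.
  m_2 = 54*1 - 46 = 8, d_2 = (2170 - 8^2)/54 = 2106/54 = 39, a_2 = floor((46 + 8)/39) = 1.
  m_3 = 39*1 - 8 = 31, d_3 = (2170 - 31^2)/39 = 1209/39 = 31, a_3 = floor((46 + 31)/31) = 2.
  m_4 = 31*2 - 31 = 31, d_4 = (2170 - 31^2)/31 = 1209/31 = 39, a_4 = floor((46 + 31)/39) = 1.
  m_5 = 39*1 - 31 = 8, d_5 = (2170 - 8^2)/39 = 2106/39 = 54, a_5 = floor((46 + 8)/54) = 1.
  m_6 = 54*1 - 8 = 46, d_6 = (2170 - 46^2)/54 = 54/54 = 1, a_6 = floor((46 + 46)/1) = 92.
  m_7 = 1*92 - 46 = 46, d_7 = (2170 - 46^2)/1 = 54/1 = 54: (m_7, d_7) = (m_1, d_1) = (46, 54), so from here the quotients repeat a_1, ..., a_6; the period length is 6.
So sqrt(2170) = [46; (1, 1, 2, 1, 1, 92)] with period length k = 6.
k is even, so the fundamental solution of x^2 - 2170y^2 = 1 is (p_{k-1}, q_{k-1}) = (p_5, q_5); compute convergents through index 5.
Convergents (p_i = a_i*p_{i-1} + p_{i-2}, q_i = a_i*q_{i-1} + q_{i-2} with p_{-2}=0, p_{-1}=1, q_{-2}=1, q_{-1}=0):
  i=0: a_0=46, p_0 = 46*1 + 0 = 46, q_0 = 46*0 + 1 = 1.
  i=1: a_1=1, p_1 = 1*46 + 1 = 47, q_1 = 1*1 + 0 = 1.
  i=2: a_2=1, p_2 = 1*47 + 46 = 93, q_2 = 1*1 + 1 = 2.
  i=3: a_3=2, p_3 = 2*93 + 47 = 233, q_3 = 2*2 + 1 = 5.
  i=4: a_4=1, p_4 = 1*233 + 93 = 326, q_4 = 1*5 + 2 = 7.
  i=5: a_5=1, p_5 = 1*326 + 233 = 559, q_5 = 1*7 + 5 = 12.
Check: 559^2 - 2170*12^2 = 312481 - 312480 = 1, so (x, y) = (559, 12) solves the equation, and by the theorem it is the least positive solution.

(x, y) = (559, 12)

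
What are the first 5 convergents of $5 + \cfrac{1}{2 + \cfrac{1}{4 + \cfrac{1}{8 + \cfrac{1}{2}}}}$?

5/1, 11/2, 49/9, 403/74, 855/157

Using the convergent recurrence p_i = a_i*p_{i-1} + p_{i-2}, q_i = a_i*q_{i-1} + q_{i-2} with p_{-2}=0, p_{-1}=1, q_{-2}=1, q_{-1}=0:
  i=0: a_0=5, p_0 = 5*1 + 0 = 5, q_0 = 5*0 + 1 = 1.
  i=1: a_1=2, p_1 = 2*5 + 1 = 11, q_1 = 2*1 + 0 = 2.
  i=2: a_2=4, p_2 = 4*11 + 5 = 49, q_2 = 4*2 + 1 = 9.
  i=3: a_3=8, p_3 = 8*49 + 11 = 403, q_3 = 8*9 + 2 = 74.
  i=4: a_4=2, p_4 = 2*403 + 49 = 855, q_4 = 2*74 + 9 = 157.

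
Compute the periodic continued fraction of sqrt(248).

[15; (1, 2, 1, 30)]

Write x_i = (sqrt(248) + m_i)/d_i with (m_0, d_0) = (0, 1). a_0 = floor(sqrt(248)) = 15, since 15^2 = 225 <= 248 < 256 = 16^2.
Iterate m_{i+1} = d_i*a_i - m_i, d_{i+1} = (248 - m_{i+1}^2)/d_i, a_{i+1} = floor((a_0 + m_{i+1})/d_{i+1}):
  m_1 = 1*15 - 0 = 15, d_1 = (248 - 15^2)/1 = 23/1 = 23, a_1 = floor((15 + 15)/23) = 1.
  m_2 = 23*1 - 15 = 8, d_2 = (248 - 8^2)/23 = 184/23 = 8, a_2 = floor((15 + 8)/8) = 2.
  m_3 = 8*2 - 8 = 8, d_3 = (248 - 8^2)/8 = 184/8 = 23, a_3 = floor((15 + 8)/23) = 1.
  m_4 = 23*1 - 8 = 15, d_4 = (248 - 15^2)/23 = 23/23 = 1, a_4 = floor((15 + 15)/1) = 30.
  m_5 = 1*30 - 15 = 15, d_5 = (248 - 15^2)/1 = 23/1 = 23: (m_5, d_5) = (m_1, d_1) = (15, 23), so from here the quotients repeat a_1, ..., a_4; the period length is 4.
Hence the expansion of sqrt(248) is a_0 = 15 followed by the repeating block 1, 2, 1, 30 (period 4).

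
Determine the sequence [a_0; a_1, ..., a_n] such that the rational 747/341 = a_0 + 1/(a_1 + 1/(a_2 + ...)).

Run the Euclidean algorithm on 747 and 341; the successive quotients are the partial quotients a_0, a_1, ... (each step inverts the fractional part left over by the previous one):
  747 = 2*341 + 65, so a_0 = 2.
  341 = 5*65 + 16, so a_1 = 5.
  65 = 4*16 + 1, so a_2 = 4.
  16 = 16*1 + 0, so a_3 = 16.
The remainder reaches 0 after 4 divisions, so the expansion has 4 partial quotients, read off in order.

[2; 5, 4, 16]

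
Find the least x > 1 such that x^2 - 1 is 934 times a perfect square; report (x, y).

First expand sqrt(934) as a continued fraction. With x_i = (sqrt(934) + m_i)/d_i and (m_0, d_0) = (0, 1): a_0 = floor(sqrt(934)) = 30, since 30^2 = 900 <= 934 < 961 = 31^2.
Iterate m_{i+1} = d_i*a_i - m_i, d_{i+1} = (934 - m_{i+1}^2)/d_i, a_{i+1} = floor((a_0 + m_{i+1})/d_{i+1}):
  m_1 = 1*30 - 0 = 30, d_1 = (934 - 30^2)/1 = 34/1 = 34, a_1 = floor((30 + 30)/34) = 1.
  m_2 = 34*1 - 30 = 4, d_2 = (934 - 4^2)/34 = 918/34 = 27, a_2 = floor((30 + 4)/27) = 1.
  m_3 = 27*1 - 4 = 23, d_3 = (934 - 23^2)/27 = 405/27 = 15, a_3 = floor((30 + 23)/15) = 3.
  m_4 = 15*3 - 23 = 22, d_4 = (934 - 22^2)/15 = 450/15 = 30, a_4 = floor((30 + 22)/30) = 1.
  m_5 = 30*1 - 22 = 8, d_5 = (934 - 8^2)/30 = 870/30 = 29, a_5 = floor((30 + 8)/29) = 1.
  m_6 = 29*1 - 8 = 21, d_6 = (934 - 21^2)/29 = 493/29 = 17, a_6 = floor((30 + 21)/17) = 3.
  m_7 = 17*3 - 21 = 30, d_7 = (934 - 30^2)/17 = 34/17 = 2, a_7 = floor((30 + 30)/2) = 30.
  m_8 = 2*30 - 30 = 30, d_8 = (934 - 30^2)/2 = 34/2 = 17, a_8 = floor((30 + 30)/17) = 3.
  m_9 = 17*3 - 30 = 21, d_9 = (934 - 21^2)/17 = 493/17 = 29, a_9 = floor((30 + 21)/29) = 1.
  m_10 = 29*1 - 21 = 8, d_10 = (934 - 8^2)/29 = 870/29 = 30, a_10 = floor((30 + 8)/30) = 1.
  m_11 = 30*1 - 8 = 22, d_11 = (934 - 22^2)/30 = 450/30 = 15, a_11 = floor((30 + 22)/15) = 3.
  m_12 = 15*3 - 22 = 23, d_12 = (934 - 23^2)/15 = 405/15 = 27, a_12 = floor((30 + 23)/27) = 1.
  m_13 = 27*1 - 23 = 4, d_13 = (934 - 4^2)/27 = 918/27 = 34, a_13 = floor((30 + 4)/34) = 1.
  m_14 = 34*1 - 4 = 30, d_14 = (934 - 30^2)/34 = 34/34 = 1, a_14 = floor((30 + 30)/1) = 60.
  m_15 = 1*60 - 30 = 30, d_15 = (934 - 30^2)/1 = 34/1 = 34: (m_15, d_15) = (m_1, d_1) = (30, 34), so from here the quotients repeat a_1, ..., a_14; the period length is 14.
So sqrt(934) = [30; (1, 1, 3, 1, 1, 3, 30, 3, 1, 1, 3, 1, 1, 60)] with period length k = 14.
k is even, so the fundamental solution of x^2 - 934y^2 = 1 is (p_{k-1}, q_{k-1}) = (p_13, q_13); compute convergents through index 13.
Convergents (p_i = a_i*p_{i-1} + p_{i-2}, q_i = a_i*q_{i-1} + q_{i-2} with p_{-2}=0, p_{-1}=1, q_{-2}=1, q_{-1}=0):
  i=0: a_0=30, p_0 = 30*1 + 0 = 30, q_0 = 30*0 + 1 = 1.
  i=1: a_1=1, p_1 = 1*30 + 1 = 31, q_1 = 1*1 + 0 = 1.
  i=2: a_2=1, p_2 = 1*31 + 30 = 61, q_2 = 1*1 + 1 = 2.
  i=3: a_3=3, p_3 = 3*61 + 31 = 214, q_3 = 3*2 + 1 = 7.
  i=4: a_4=1, p_4 = 1*214 + 61 = 275, q_4 = 1*7 + 2 = 9.
  i=5: a_5=1, p_5 = 1*275 + 214 = 489, q_5 = 1*9 + 7 = 16.
  i=6: a_6=3, p_6 = 3*489 + 275 = 1742, q_6 = 3*16 + 9 = 57.
  i=7: a_7=30, p_7 = 30*1742 + 489 = 52749, q_7 = 30*57 + 16 = 1726.
  i=8: a_8=3, p_8 = 3*52749 + 1742 = 159989, q_8 = 3*1726 + 57 = 5235.
  i=9: a_9=1, p_9 = 1*159989 + 52749 = 212738, q_9 = 1*5235 + 1726 = 6961.
  i=10: a_10=1, p_10 = 1*212738 + 159989 = 372727, q_10 = 1*6961 + 5235 = 12196.
  i=11: a_11=3, p_11 = 3*372727 + 212738 = 1330919, q_11 = 3*12196 + 6961 = 43549.
  i=12: a_12=1, p_12 = 1*1330919 + 372727 = 1703646, q_12 = 1*43549 + 12196 = 55745.
  i=13: a_13=1, p_13 = 1*1703646 + 1330919 = 3034565, q_13 = 1*55745 + 43549 = 99294.
Check: 3034565^2 - 934*99294^2 = 9208584739225 - 9208584739224 = 1, so (x, y) = (3034565, 99294) solves the equation, and by the theorem it is the least positive solution.

(x, y) = (3034565, 99294)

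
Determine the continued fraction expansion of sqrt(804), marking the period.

[28; (2, 1, 4, 2, 18, 2, 4, 1, 2, 56)]

Write x_i = (sqrt(804) + m_i)/d_i with (m_0, d_0) = (0, 1). a_0 = floor(sqrt(804)) = 28, since 28^2 = 784 <= 804 < 841 = 29^2.
Iterate m_{i+1} = d_i*a_i - m_i, d_{i+1} = (804 - m_{i+1}^2)/d_i, a_{i+1} = floor((a_0 + m_{i+1})/d_{i+1}):
  m_1 = 1*28 - 0 = 28, d_1 = (804 - 28^2)/1 = 20/1 = 20, a_1 = floor((28 + 28)/20) = 2.
  m_2 = 20*2 - 28 = 12, d_2 = (804 - 12^2)/20 = 660/20 = 33, a_2 = floor((28 + 12)/33) = 1.
  m_3 = 33*1 - 12 = 21, d_3 = (804 - 21^2)/33 = 363/33 = 11, a_3 = floor((28 + 21)/11) = 4.
  m_4 = 11*4 - 21 = 23, d_4 = (804 - 23^2)/11 = 275/11 = 25, a_4 = floor((28 + 23)/25) = 2.
  m_5 = 25*2 - 23 = 27, d_5 = (804 - 27^2)/25 = 75/25 = 3, a_5 = floor((28 + 27)/3) = 18.
  m_6 = 3*18 - 27 = 27, d_6 = (804 - 27^2)/3 = 75/3 = 25, a_6 = floor((28 + 27)/25) = 2.
  m_7 = 25*2 - 27 = 23, d_7 = (804 - 23^2)/25 = 275/25 = 11, a_7 = floor((28 + 23)/11) = 4.
  m_8 = 11*4 - 23 = 21, d_8 = (804 - 21^2)/11 = 363/11 = 33, a_8 = floor((28 + 21)/33) = 1.
  m_9 = 33*1 - 21 = 12, d_9 = (804 - 12^2)/33 = 660/33 = 20, a_9 = floor((28 + 12)/20) = 2.
  m_10 = 20*2 - 12 = 28, d_10 = (804 - 28^2)/20 = 20/20 = 1, a_10 = floor((28 + 28)/1) = 56.
  m_11 = 1*56 - 28 = 28, d_11 = (804 - 28^2)/1 = 20/1 = 20: (m_11, d_11) = (m_1, d_1) = (28, 20), so from here the quotients repeat a_1, ..., a_10; the period length is 10.
Hence the expansion of sqrt(804) is a_0 = 28 followed by the repeating block 2, 1, 4, 2, 18, 2, 4, 1, 2, 56 (period 10).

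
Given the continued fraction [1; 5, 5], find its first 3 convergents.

1/1, 6/5, 31/26

Using the convergent recurrence p_i = a_i*p_{i-1} + p_{i-2}, q_i = a_i*q_{i-1} + q_{i-2} with p_{-2}=0, p_{-1}=1, q_{-2}=1, q_{-1}=0:
  i=0: a_0=1, p_0 = 1*1 + 0 = 1, q_0 = 1*0 + 1 = 1.
  i=1: a_1=5, p_1 = 5*1 + 1 = 6, q_1 = 5*1 + 0 = 5.
  i=2: a_2=5, p_2 = 5*6 + 1 = 31, q_2 = 5*5 + 1 = 26.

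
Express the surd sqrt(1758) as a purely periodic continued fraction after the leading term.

Write x_i = (sqrt(1758) + m_i)/d_i with (m_0, d_0) = (0, 1). a_0 = floor(sqrt(1758)) = 41, since 41^2 = 1681 <= 1758 < 1764 = 42^2.
Iterate m_{i+1} = d_i*a_i - m_i, d_{i+1} = (1758 - m_{i+1}^2)/d_i, a_{i+1} = floor((a_0 + m_{i+1})/d_{i+1}):
  m_1 = 1*41 - 0 = 41, d_1 = (1758 - 41^2)/1 = 77/1 = 77, a_1 = floor((41 + 41)/77) = 1.
  m_2 = 77*1 - 41 = 36, d_2 = (1758 - 36^2)/77 = 462/77 = 6, a_2 = floor((41 + 36)/6) = 12.
  m_3 = 6*12 - 36 = 36, d_3 = (1758 - 36^2)/6 = 462/6 = 77, a_3 = floor((41 + 36)/77) = 1.
  m_4 = 77*1 - 36 = 41, d_4 = (1758 - 41^2)/77 = 77/77 = 1, a_4 = floor((41 + 41)/1) = 82.
  m_5 = 1*82 - 41 = 41, d_5 = (1758 - 41^2)/1 = 77/1 = 77: (m_5, d_5) = (m_1, d_1) = (41, 77), so from here the quotients repeat a_1, ..., a_4; the period length is 4.
Hence the expansion of sqrt(1758) is a_0 = 41 followed by the repeating block 1, 12, 1, 82 (period 4).

[41; (1, 12, 1, 82)]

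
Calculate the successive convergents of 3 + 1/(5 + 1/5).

Using the convergent recurrence p_i = a_i*p_{i-1} + p_{i-2}, q_i = a_i*q_{i-1} + q_{i-2} with p_{-2}=0, p_{-1}=1, q_{-2}=1, q_{-1}=0:
  i=0: a_0=3, p_0 = 3*1 + 0 = 3, q_0 = 3*0 + 1 = 1.
  i=1: a_1=5, p_1 = 5*3 + 1 = 16, q_1 = 5*1 + 0 = 5.
  i=2: a_2=5, p_2 = 5*16 + 3 = 83, q_2 = 5*5 + 1 = 26.

3/1, 16/5, 83/26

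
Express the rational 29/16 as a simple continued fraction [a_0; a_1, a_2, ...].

[1; 1, 4, 3]

Run the Euclidean algorithm on 29 and 16; the successive quotients are the partial quotients a_0, a_1, ... (each step inverts the fractional part left over by the previous one):
  29 = 1*16 + 13, so a_0 = 1.
  16 = 1*13 + 3, so a_1 = 1.
  13 = 4*3 + 1, so a_2 = 4.
  3 = 3*1 + 0, so a_3 = 3.
The remainder reaches 0 after 4 divisions, so the expansion has 4 partial quotients, read off in order.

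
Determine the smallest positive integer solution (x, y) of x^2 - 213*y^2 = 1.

First expand sqrt(213) as a continued fraction. With x_i = (sqrt(213) + m_i)/d_i and (m_0, d_0) = (0, 1): a_0 = floor(sqrt(213)) = 14, since 14^2 = 196 <= 213 < 225 = 15^2.
Iterate m_{i+1} = d_i*a_i - m_i, d_{i+1} = (213 - m_{i+1}^2)/d_i, a_{i+1} = floor((a_0 + m_{i+1})/d_{i+1}):
  m_1 = 1*14 - 0 = 14, d_1 = (213 - 14^2)/1 = 17/1 = 17, a_1 = floor((14 + 14)/17) = 1.
  m_2 = 17*1 - 14 = 3, d_2 = (213 - 3^2)/17 = 204/17 = 12, a_2 = floor((14 + 3)/12) = 1.
  m_3 = 12*1 - 3 = 9, d_3 = (213 - 9^2)/12 = 132/12 = 11, a_3 = floor((14 + 9)/11) = 2.
  m_4 = 11*2 - 9 = 13, d_4 = (213 - 13^2)/11 = 44/11 = 4, a_4 = floor((14 + 13)/4) = 6.
  m_5 = 4*6 - 13 = 11, d_5 = (213 - 11^2)/4 = 92/4 = 23, a_5 = floor((14 + 11)/23) = 1.
  m_6 = 23*1 - 11 = 12, d_6 = (213 - 12^2)/23 = 69/23 = 3, a_6 = floor((14 + 12)/3) = 8.
  m_7 = 3*8 - 12 = 12, d_7 = (213 - 12^2)/3 = 69/3 = 23, a_7 = floor((14 + 12)/23) = 1.
  m_8 = 23*1 - 12 = 11, d_8 = (213 - 11^2)/23 = 92/23 = 4, a_8 = floor((14 + 11)/4) = 6.
  m_9 = 4*6 - 11 = 13, d_9 = (213 - 13^2)/4 = 44/4 = 11, a_9 = floor((14 + 13)/11) = 2.
  m_10 = 11*2 - 13 = 9, d_10 = (213 - 9^2)/11 = 132/11 = 12, a_10 = floor((14 + 9)/12) = 1.
  m_11 = 12*1 - 9 = 3, d_11 = (213 - 3^2)/12 = 204/12 = 17, a_11 = floor((14 + 3)/17) = 1.
  m_12 = 17*1 - 3 = 14, d_12 = (213 - 14^2)/17 = 17/17 = 1, a_12 = floor((14 + 14)/1) = 28.
  m_13 = 1*28 - 14 = 14, d_13 = (213 - 14^2)/1 = 17/1 = 17: (m_13, d_13) = (m_1, d_1) = (14, 17), so from here the quotients repeat a_1, ..., a_12; the period length is 12.
So sqrt(213) = [14; (1, 1, 2, 6, 1, 8, 1, 6, 2, 1, 1, 28)] with period length k = 12.
k is even, so the fundamental solution of x^2 - 213y^2 = 1 is (p_{k-1}, q_{k-1}) = (p_11, q_11); compute convergents through index 11.
Convergents (p_i = a_i*p_{i-1} + p_{i-2}, q_i = a_i*q_{i-1} + q_{i-2} with p_{-2}=0, p_{-1}=1, q_{-2}=1, q_{-1}=0):
  i=0: a_0=14, p_0 = 14*1 + 0 = 14, q_0 = 14*0 + 1 = 1.
  i=1: a_1=1, p_1 = 1*14 + 1 = 15, q_1 = 1*1 + 0 = 1.
  i=2: a_2=1, p_2 = 1*15 + 14 = 29, q_2 = 1*1 + 1 = 2.
  i=3: a_3=2, p_3 = 2*29 + 15 = 73, q_3 = 2*2 + 1 = 5.
  i=4: a_4=6, p_4 = 6*73 + 29 = 467, q_4 = 6*5 + 2 = 32.
  i=5: a_5=1, p_5 = 1*467 + 73 = 540, q_5 = 1*32 + 5 = 37.
  i=6: a_6=8, p_6 = 8*540 + 467 = 4787, q_6 = 8*37 + 32 = 328.
  i=7: a_7=1, p_7 = 1*4787 + 540 = 5327, q_7 = 1*328 + 37 = 365.
  i=8: a_8=6, p_8 = 6*5327 + 4787 = 36749, q_8 = 6*365 + 328 = 2518.
  i=9: a_9=2, p_9 = 2*36749 + 5327 = 78825, q_9 = 2*2518 + 365 = 5401.
  i=10: a_10=1, p_10 = 1*78825 + 36749 = 115574, q_10 = 1*5401 + 2518 = 7919.
  i=11: a_11=1, p_11 = 1*115574 + 78825 = 194399, q_11 = 1*7919 + 5401 = 13320.
Check: 194399^2 - 213*13320^2 = 37790971201 - 37790971200 = 1, so (x, y) = (194399, 13320) solves the equation, and by the theorem it is the least positive solution.

(x, y) = (194399, 13320)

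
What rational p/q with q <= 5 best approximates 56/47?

6/5

Expand x = 56/47 as a continued fraction with the Euclidean algorithm:
  56 = 1*47 + 9, so a_0 = 1.
  47 = 5*9 + 2, so a_1 = 5.
  9 = 4*2 + 1, so a_2 = 4.
  2 = 2*1 + 0, so a_3 = 2.
so x = [1; 5, 4, 2].
Convergents (p_i = a_i*p_{i-1} + p_{i-2}, q_i = a_i*q_{i-1} + q_{i-2} with p_{-2}=0, p_{-1}=1, q_{-2}=1, q_{-1}=0), until the denominator exceeds 5:
  i=0: a_0=1, p_0 = 1*1 + 0 = 1, q_0 = 1*0 + 1 = 1.
  i=1: a_1=5, p_1 = 5*1 + 1 = 6, q_1 = 5*1 + 0 = 5.
  i=2: a_2=4, p_2 = 4*6 + 1 = 25, q_2 = 4*5 + 1 = 21.
q_2 = 21 > 5, so the last convergent with denominator <= 5 is p_1/q_1 = 6/5.
The closest fraction with denominator <= 5 is either p_1/q_1 or the intermediate fraction (k*p_1 + p_0)/(k*q_1 + q_0) with the largest k >= 1 whose denominator stays <= 5; these approach x as k grows, and every other convergent or intermediate fraction in range is farther away.
Largest k: floor((5 - q_0)/q_1) = floor((5 - 1)/5) = 0.
Since k = 0, no intermediate fraction beyond p_1/q_1 has denominator <= 5, so the convergent 6/5 is the closest (its error is |56*5 - 6*47|/(47*5) = 2/235).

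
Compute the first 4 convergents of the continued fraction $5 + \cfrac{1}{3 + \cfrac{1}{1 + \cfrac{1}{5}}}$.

5/1, 16/3, 21/4, 121/23

Using the convergent recurrence p_i = a_i*p_{i-1} + p_{i-2}, q_i = a_i*q_{i-1} + q_{i-2} with p_{-2}=0, p_{-1}=1, q_{-2}=1, q_{-1}=0:
  i=0: a_0=5, p_0 = 5*1 + 0 = 5, q_0 = 5*0 + 1 = 1.
  i=1: a_1=3, p_1 = 3*5 + 1 = 16, q_1 = 3*1 + 0 = 3.
  i=2: a_2=1, p_2 = 1*16 + 5 = 21, q_2 = 1*3 + 1 = 4.
  i=3: a_3=5, p_3 = 5*21 + 16 = 121, q_3 = 5*4 + 3 = 23.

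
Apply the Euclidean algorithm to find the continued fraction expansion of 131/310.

Run the Euclidean algorithm on 131 and 310; the successive quotients are the partial quotients a_0, a_1, ... (each step inverts the fractional part left over by the previous one):
  131 = 0*310 + 131, so a_0 = 0.
  310 = 2*131 + 48, so a_1 = 2.
  131 = 2*48 + 35, so a_2 = 2.
  48 = 1*35 + 13, so a_3 = 1.
  35 = 2*13 + 9, so a_4 = 2.
  13 = 1*9 + 4, so a_5 = 1.
  9 = 2*4 + 1, so a_6 = 2.
  4 = 4*1 + 0, so a_7 = 4.
The remainder reaches 0 after 8 divisions, so the expansion has 8 partial quotients, read off in order.

[0; 2, 2, 1, 2, 1, 2, 4]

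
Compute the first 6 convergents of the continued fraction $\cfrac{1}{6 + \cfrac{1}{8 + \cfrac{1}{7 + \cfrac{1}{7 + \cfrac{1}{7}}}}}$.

0/1, 1/6, 8/49, 57/349, 407/2492, 2906/17793

Using the convergent recurrence p_i = a_i*p_{i-1} + p_{i-2}, q_i = a_i*q_{i-1} + q_{i-2} with p_{-2}=0, p_{-1}=1, q_{-2}=1, q_{-1}=0:
  i=0: a_0=0, p_0 = 0*1 + 0 = 0, q_0 = 0*0 + 1 = 1.
  i=1: a_1=6, p_1 = 6*0 + 1 = 1, q_1 = 6*1 + 0 = 6.
  i=2: a_2=8, p_2 = 8*1 + 0 = 8, q_2 = 8*6 + 1 = 49.
  i=3: a_3=7, p_3 = 7*8 + 1 = 57, q_3 = 7*49 + 6 = 349.
  i=4: a_4=7, p_4 = 7*57 + 8 = 407, q_4 = 7*349 + 49 = 2492.
  i=5: a_5=7, p_5 = 7*407 + 57 = 2906, q_5 = 7*2492 + 349 = 17793.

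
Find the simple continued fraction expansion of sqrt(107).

Write x_i = (sqrt(107) + m_i)/d_i with (m_0, d_0) = (0, 1). a_0 = floor(sqrt(107)) = 10, since 10^2 = 100 <= 107 < 121 = 11^2.
Iterate m_{i+1} = d_i*a_i - m_i, d_{i+1} = (107 - m_{i+1}^2)/d_i, a_{i+1} = floor((a_0 + m_{i+1})/d_{i+1}):
  m_1 = 1*10 - 0 = 10, d_1 = (107 - 10^2)/1 = 7/1 = 7, a_1 = floor((10 + 10)/7) = 2.
  m_2 = 7*2 - 10 = 4, d_2 = (107 - 4^2)/7 = 91/7 = 13, a_2 = floor((10 + 4)/13) = 1.
  m_3 = 13*1 - 4 = 9, d_3 = (107 - 9^2)/13 = 26/13 = 2, a_3 = floor((10 + 9)/2) = 9.
  m_4 = 2*9 - 9 = 9, d_4 = (107 - 9^2)/2 = 26/2 = 13, a_4 = floor((10 + 9)/13) = 1.
  m_5 = 13*1 - 9 = 4, d_5 = (107 - 4^2)/13 = 91/13 = 7, a_5 = floor((10 + 4)/7) = 2.
  m_6 = 7*2 - 4 = 10, d_6 = (107 - 10^2)/7 = 7/7 = 1, a_6 = floor((10 + 10)/1) = 20.
  m_7 = 1*20 - 10 = 10, d_7 = (107 - 10^2)/1 = 7/1 = 7: (m_7, d_7) = (m_1, d_1) = (10, 7), so from here the quotients repeat a_1, ..., a_6; the period length is 6.
Hence the expansion of sqrt(107) is a_0 = 10 followed by the repeating block 2, 1, 9, 1, 2, 20 (period 6).

[10; (2, 1, 9, 1, 2, 20)]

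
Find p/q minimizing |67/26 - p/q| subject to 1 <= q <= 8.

Expand x = 67/26 as a continued fraction with the Euclidean algorithm:
  67 = 2*26 + 15, so a_0 = 2.
  26 = 1*15 + 11, so a_1 = 1.
  15 = 1*11 + 4, so a_2 = 1.
  11 = 2*4 + 3, so a_3 = 2.
  4 = 1*3 + 1, so a_4 = 1.
  3 = 3*1 + 0, so a_5 = 3.
so x = [2; 1, 1, 2, 1, 3].
Convergents (p_i = a_i*p_{i-1} + p_{i-2}, q_i = a_i*q_{i-1} + q_{i-2} with p_{-2}=0, p_{-1}=1, q_{-2}=1, q_{-1}=0), until the denominator exceeds 8:
  i=0: a_0=2, p_0 = 2*1 + 0 = 2, q_0 = 2*0 + 1 = 1.
  i=1: a_1=1, p_1 = 1*2 + 1 = 3, q_1 = 1*1 + 0 = 1.
  i=2: a_2=1, p_2 = 1*3 + 2 = 5, q_2 = 1*1 + 1 = 2.
  i=3: a_3=2, p_3 = 2*5 + 3 = 13, q_3 = 2*2 + 1 = 5.
  i=4: a_4=1, p_4 = 1*13 + 5 = 18, q_4 = 1*5 + 2 = 7.
  i=5: a_5=3, p_5 = 3*18 + 13 = 67, q_5 = 3*7 + 5 = 26.
q_5 = 26 > 8, so the last convergent with denominator <= 8 is p_4/q_4 = 18/7.
The closest fraction with denominator <= 8 is either p_4/q_4 or the intermediate fraction (k*p_4 + p_3)/(k*q_4 + q_3) with the largest k >= 1 whose denominator stays <= 8; these approach x as k grows, and every other convergent or intermediate fraction in range is farther away.
Largest k: floor((8 - q_3)/q_4) = floor((8 - 5)/7) = 0.
Since k = 0, no intermediate fraction beyond p_4/q_4 has denominator <= 8, so the convergent 18/7 is the closest (its error is |67*7 - 18*26|/(26*7) = 1/182).

18/7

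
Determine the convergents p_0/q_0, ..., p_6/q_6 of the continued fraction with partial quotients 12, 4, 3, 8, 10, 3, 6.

12/1, 49/4, 159/13, 1321/108, 13369/1093, 41428/3387, 261937/21415

Using the convergent recurrence p_i = a_i*p_{i-1} + p_{i-2}, q_i = a_i*q_{i-1} + q_{i-2} with p_{-2}=0, p_{-1}=1, q_{-2}=1, q_{-1}=0:
  i=0: a_0=12, p_0 = 12*1 + 0 = 12, q_0 = 12*0 + 1 = 1.
  i=1: a_1=4, p_1 = 4*12 + 1 = 49, q_1 = 4*1 + 0 = 4.
  i=2: a_2=3, p_2 = 3*49 + 12 = 159, q_2 = 3*4 + 1 = 13.
  i=3: a_3=8, p_3 = 8*159 + 49 = 1321, q_3 = 8*13 + 4 = 108.
  i=4: a_4=10, p_4 = 10*1321 + 159 = 13369, q_4 = 10*108 + 13 = 1093.
  i=5: a_5=3, p_5 = 3*13369 + 1321 = 41428, q_5 = 3*1093 + 108 = 3387.
  i=6: a_6=6, p_6 = 6*41428 + 13369 = 261937, q_6 = 6*3387 + 1093 = 21415.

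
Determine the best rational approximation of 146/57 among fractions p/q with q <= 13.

Expand x = 146/57 as a continued fraction with the Euclidean algorithm:
  146 = 2*57 + 32, so a_0 = 2.
  57 = 1*32 + 25, so a_1 = 1.
  32 = 1*25 + 7, so a_2 = 1.
  25 = 3*7 + 4, so a_3 = 3.
  7 = 1*4 + 3, so a_4 = 1.
  4 = 1*3 + 1, so a_5 = 1.
  3 = 3*1 + 0, so a_6 = 3.
so x = [2; 1, 1, 3, 1, 1, 3].
Convergents (p_i = a_i*p_{i-1} + p_{i-2}, q_i = a_i*q_{i-1} + q_{i-2} with p_{-2}=0, p_{-1}=1, q_{-2}=1, q_{-1}=0), until the denominator exceeds 13:
  i=0: a_0=2, p_0 = 2*1 + 0 = 2, q_0 = 2*0 + 1 = 1.
  i=1: a_1=1, p_1 = 1*2 + 1 = 3, q_1 = 1*1 + 0 = 1.
  i=2: a_2=1, p_2 = 1*3 + 2 = 5, q_2 = 1*1 + 1 = 2.
  i=3: a_3=3, p_3 = 3*5 + 3 = 18, q_3 = 3*2 + 1 = 7.
  i=4: a_4=1, p_4 = 1*18 + 5 = 23, q_4 = 1*7 + 2 = 9.
  i=5: a_5=1, p_5 = 1*23 + 18 = 41, q_5 = 1*9 + 7 = 16.
q_5 = 16 > 13, so the last convergent with denominator <= 13 is p_4/q_4 = 23/9.
The closest fraction with denominator <= 13 is either p_4/q_4 or the intermediate fraction (k*p_4 + p_3)/(k*q_4 + q_3) with the largest k >= 1 whose denominator stays <= 13; these approach x as k grows, and every other convergent or intermediate fraction in range is farther away.
Largest k: floor((13 - q_3)/q_4) = floor((13 - 7)/9) = 0.
Since k = 0, no intermediate fraction beyond p_4/q_4 has denominator <= 13, so the convergent 23/9 is the closest (its error is |146*9 - 23*57|/(57*9) = 3/513).

23/9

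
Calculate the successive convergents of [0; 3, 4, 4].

Using the convergent recurrence p_i = a_i*p_{i-1} + p_{i-2}, q_i = a_i*q_{i-1} + q_{i-2} with p_{-2}=0, p_{-1}=1, q_{-2}=1, q_{-1}=0:
  i=0: a_0=0, p_0 = 0*1 + 0 = 0, q_0 = 0*0 + 1 = 1.
  i=1: a_1=3, p_1 = 3*0 + 1 = 1, q_1 = 3*1 + 0 = 3.
  i=2: a_2=4, p_2 = 4*1 + 0 = 4, q_2 = 4*3 + 1 = 13.
  i=3: a_3=4, p_3 = 4*4 + 1 = 17, q_3 = 4*13 + 3 = 55.

0/1, 1/3, 4/13, 17/55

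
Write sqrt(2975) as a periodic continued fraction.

Write x_i = (sqrt(2975) + m_i)/d_i with (m_0, d_0) = (0, 1). a_0 = floor(sqrt(2975)) = 54, since 54^2 = 2916 <= 2975 < 3025 = 55^2.
Iterate m_{i+1} = d_i*a_i - m_i, d_{i+1} = (2975 - m_{i+1}^2)/d_i, a_{i+1} = floor((a_0 + m_{i+1})/d_{i+1}):
  m_1 = 1*54 - 0 = 54, d_1 = (2975 - 54^2)/1 = 59/1 = 59, a_1 = floor((54 + 54)/59) = 1.
  m_2 = 59*1 - 54 = 5, d_2 = (2975 - 5^2)/59 = 2950/59 = 50, a_2 = floor((54 + 5)/50) = 1.
  m_3 = 50*1 - 5 = 45, d_3 = (2975 - 45^2)/50 = 950/50 = 19, a_3 = floor((54 + 45)/19) = 5.
  m_4 = 19*5 - 45 = 50, d_4 = (2975 - 50^2)/19 = 475/19 = 25, a_4 = floor((54 + 50)/25) = 4.
  m_5 = 25*4 - 50 = 50, d_5 = (2975 - 50^2)/25 = 475/25 = 19, a_5 = floor((54 + 50)/19) = 5.
  m_6 = 19*5 - 50 = 45, d_6 = (2975 - 45^2)/19 = 950/19 = 50, a_6 = floor((54 + 45)/50) = 1.
  m_7 = 50*1 - 45 = 5, d_7 = (2975 - 5^2)/50 = 2950/50 = 59, a_7 = floor((54 + 5)/59) = 1.
  m_8 = 59*1 - 5 = 54, d_8 = (2975 - 54^2)/59 = 59/59 = 1, a_8 = floor((54 + 54)/1) = 108.
  m_9 = 1*108 - 54 = 54, d_9 = (2975 - 54^2)/1 = 59/1 = 59: (m_9, d_9) = (m_1, d_1) = (54, 59), so from here the quotients repeat a_1, ..., a_8; the period length is 8.
Hence the expansion of sqrt(2975) is a_0 = 54 followed by the repeating block 1, 1, 5, 4, 5, 1, 1, 108 (period 8).

[54; (1, 1, 5, 4, 5, 1, 1, 108)]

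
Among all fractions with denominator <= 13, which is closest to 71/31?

Expand x = 71/31 as a continued fraction with the Euclidean algorithm:
  71 = 2*31 + 9, so a_0 = 2.
  31 = 3*9 + 4, so a_1 = 3.
  9 = 2*4 + 1, so a_2 = 2.
  4 = 4*1 + 0, so a_3 = 4.
so x = [2; 3, 2, 4].
Convergents (p_i = a_i*p_{i-1} + p_{i-2}, q_i = a_i*q_{i-1} + q_{i-2} with p_{-2}=0, p_{-1}=1, q_{-2}=1, q_{-1}=0), until the denominator exceeds 13:
  i=0: a_0=2, p_0 = 2*1 + 0 = 2, q_0 = 2*0 + 1 = 1.
  i=1: a_1=3, p_1 = 3*2 + 1 = 7, q_1 = 3*1 + 0 = 3.
  i=2: a_2=2, p_2 = 2*7 + 2 = 16, q_2 = 2*3 + 1 = 7.
  i=3: a_3=4, p_3 = 4*16 + 7 = 71, q_3 = 4*7 + 3 = 31.
q_3 = 31 > 13, so the last convergent with denominator <= 13 is p_2/q_2 = 16/7.
The closest fraction with denominator <= 13 is either p_2/q_2 or the intermediate fraction (k*p_2 + p_1)/(k*q_2 + q_1) with the largest k >= 1 whose denominator stays <= 13; these approach x as k grows, and every other convergent or intermediate fraction in range is farther away.
Largest k: floor((13 - q_1)/q_2) = floor((13 - 3)/7) = 1.
That gives (1*16 + 7)/(1*7 + 3) = 23/10.
Compare the errors: |x - 16/7| = |71*7 - 16*31|/(31*7) = 1/217, and |x - 23/10| = |71*10 - 23*31|/(31*10) = 3/310.
Cross-multiplying, 1*310 = 310 < 651 = 3*217, so 1/217 is smaller: the convergent 16/7 is closer to x than 23/10.

16/7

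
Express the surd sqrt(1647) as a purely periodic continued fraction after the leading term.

Write x_i = (sqrt(1647) + m_i)/d_i with (m_0, d_0) = (0, 1). a_0 = floor(sqrt(1647)) = 40, since 40^2 = 1600 <= 1647 < 1681 = 41^2.
Iterate m_{i+1} = d_i*a_i - m_i, d_{i+1} = (1647 - m_{i+1}^2)/d_i, a_{i+1} = floor((a_0 + m_{i+1})/d_{i+1}):
  m_1 = 1*40 - 0 = 40, d_1 = (1647 - 40^2)/1 = 47/1 = 47, a_1 = floor((40 + 40)/47) = 1.
  m_2 = 47*1 - 40 = 7, d_2 = (1647 - 7^2)/47 = 1598/47 = 34, a_2 = floor((40 + 7)/34) = 1.
  m_3 = 34*1 - 7 = 27, d_3 = (1647 - 27^2)/34 = 918/34 = 27, a_3 = floor((40 + 27)/27) = 2.
  m_4 = 27*2 - 27 = 27, d_4 = (1647 - 27^2)/27 = 918/27 = 34, a_4 = floor((40 + 27)/34) = 1.
  m_5 = 34*1 - 27 = 7, d_5 = (1647 - 7^2)/34 = 1598/34 = 47, a_5 = floor((40 + 7)/47) = 1.
  m_6 = 47*1 - 7 = 40, d_6 = (1647 - 40^2)/47 = 47/47 = 1, a_6 = floor((40 + 40)/1) = 80.
  m_7 = 1*80 - 40 = 40, d_7 = (1647 - 40^2)/1 = 47/1 = 47: (m_7, d_7) = (m_1, d_1) = (40, 47), so from here the quotients repeat a_1, ..., a_6; the period length is 6.
Hence the expansion of sqrt(1647) is a_0 = 40 followed by the repeating block 1, 1, 2, 1, 1, 80 (period 6).

[40; (1, 1, 2, 1, 1, 80)]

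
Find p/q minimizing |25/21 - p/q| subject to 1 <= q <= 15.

13/11

Expand x = 25/21 as a continued fraction with the Euclidean algorithm:
  25 = 1*21 + 4, so a_0 = 1.
  21 = 5*4 + 1, so a_1 = 5.
  4 = 4*1 + 0, so a_2 = 4.
so x = [1; 5, 4].
Convergents (p_i = a_i*p_{i-1} + p_{i-2}, q_i = a_i*q_{i-1} + q_{i-2} with p_{-2}=0, p_{-1}=1, q_{-2}=1, q_{-1}=0), until the denominator exceeds 15:
  i=0: a_0=1, p_0 = 1*1 + 0 = 1, q_0 = 1*0 + 1 = 1.
  i=1: a_1=5, p_1 = 5*1 + 1 = 6, q_1 = 5*1 + 0 = 5.
  i=2: a_2=4, p_2 = 4*6 + 1 = 25, q_2 = 4*5 + 1 = 21.
q_2 = 21 > 15, so the last convergent with denominator <= 15 is p_1/q_1 = 6/5.
The closest fraction with denominator <= 15 is either p_1/q_1 or the intermediate fraction (k*p_1 + p_0)/(k*q_1 + q_0) with the largest k >= 1 whose denominator stays <= 15; these approach x as k grows, and every other convergent or intermediate fraction in range is farther away.
Largest k: floor((15 - q_0)/q_1) = floor((15 - 1)/5) = 2.
That gives (2*6 + 1)/(2*5 + 1) = 13/11.
Compare the errors: |x - 6/5| = |25*5 - 6*21|/(21*5) = 1/105, and |x - 13/11| = |25*11 - 13*21|/(21*11) = 2/231.
Cross-multiplying, 2*105 = 210 < 231 = 1*231, so 2/231 is smaller: the intermediate fraction 13/11 is closer to x than 6/5.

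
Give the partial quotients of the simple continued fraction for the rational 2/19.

[0; 9, 2]

Run the Euclidean algorithm on 2 and 19; the successive quotients are the partial quotients a_0, a_1, ... (each step inverts the fractional part left over by the previous one):
  2 = 0*19 + 2, so a_0 = 0.
  19 = 9*2 + 1, so a_1 = 9.
  2 = 2*1 + 0, so a_2 = 2.
The remainder reaches 0 after 3 divisions, so the expansion has 3 partial quotients, read off in order.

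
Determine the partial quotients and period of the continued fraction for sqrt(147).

[12; (8, 24)]

Write x_i = (sqrt(147) + m_i)/d_i with (m_0, d_0) = (0, 1). a_0 = floor(sqrt(147)) = 12, since 12^2 = 144 <= 147 < 169 = 13^2.
Iterate m_{i+1} = d_i*a_i - m_i, d_{i+1} = (147 - m_{i+1}^2)/d_i, a_{i+1} = floor((a_0 + m_{i+1})/d_{i+1}):
  m_1 = 1*12 - 0 = 12, d_1 = (147 - 12^2)/1 = 3/1 = 3, a_1 = floor((12 + 12)/3) = 8.
  m_2 = 3*8 - 12 = 12, d_2 = (147 - 12^2)/3 = 3/3 = 1, a_2 = floor((12 + 12)/1) = 24.
  m_3 = 1*24 - 12 = 12, d_3 = (147 - 12^2)/1 = 3/1 = 3: (m_3, d_3) = (m_1, d_1) = (12, 3), so from here the quotients repeat a_1, a_2; the period length is 2.
Hence the expansion of sqrt(147) is a_0 = 12 followed by the repeating block 8, 24 (period 2).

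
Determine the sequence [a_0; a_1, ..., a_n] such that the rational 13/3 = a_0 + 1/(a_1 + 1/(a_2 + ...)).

Run the Euclidean algorithm on 13 and 3; the successive quotients are the partial quotients a_0, a_1, ... (each step inverts the fractional part left over by the previous one):
  13 = 4*3 + 1, so a_0 = 4.
  3 = 3*1 + 0, so a_1 = 3.
The remainder reaches 0 after 2 divisions, so the expansion has 2 partial quotients, read off in order.

[4; 3]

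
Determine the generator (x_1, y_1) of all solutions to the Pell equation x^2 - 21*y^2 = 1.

First expand sqrt(21) as a continued fraction. With x_i = (sqrt(21) + m_i)/d_i and (m_0, d_0) = (0, 1): a_0 = floor(sqrt(21)) = 4, since 4^2 = 16 <= 21 < 25 = 5^2.
Iterate m_{i+1} = d_i*a_i - m_i, d_{i+1} = (21 - m_{i+1}^2)/d_i, a_{i+1} = floor((a_0 + m_{i+1})/d_{i+1}):
  m_1 = 1*4 - 0 = 4, d_1 = (21 - 4^2)/1 = 5/1 = 5, a_1 = floor((4 + 4)/5) = 1.
  m_2 = 5*1 - 4 = 1, d_2 = (21 - 1^2)/5 = 20/5 = 4, a_2 = floor((4 + 1)/4) = 1.
  m_3 = 4*1 - 1 = 3, d_3 = (21 - 3^2)/4 = 12/4 = 3, a_3 = floor((4 + 3)/3) = 2.
  m_4 = 3*2 - 3 = 3, d_4 = (21 - 3^2)/3 = 12/3 = 4, a_4 = floor((4 + 3)/4) = 1.
  m_5 = 4*1 - 3 = 1, d_5 = (21 - 1^2)/4 = 20/4 = 5, a_5 = floor((4 + 1)/5) = 1.
  m_6 = 5*1 - 1 = 4, d_6 = (21 - 4^2)/5 = 5/5 = 1, a_6 = floor((4 + 4)/1) = 8.
  m_7 = 1*8 - 4 = 4, d_7 = (21 - 4^2)/1 = 5/1 = 5: (m_7, d_7) = (m_1, d_1) = (4, 5), so from here the quotients repeat a_1, ..., a_6; the period length is 6.
So sqrt(21) = [4; (1, 1, 2, 1, 1, 8)] with period length k = 6.
k is even, so the fundamental solution of x^2 - 21y^2 = 1 is (p_{k-1}, q_{k-1}) = (p_5, q_5); compute convergents through index 5.
Convergents (p_i = a_i*p_{i-1} + p_{i-2}, q_i = a_i*q_{i-1} + q_{i-2} with p_{-2}=0, p_{-1}=1, q_{-2}=1, q_{-1}=0):
  i=0: a_0=4, p_0 = 4*1 + 0 = 4, q_0 = 4*0 + 1 = 1.
  i=1: a_1=1, p_1 = 1*4 + 1 = 5, q_1 = 1*1 + 0 = 1.
  i=2: a_2=1, p_2 = 1*5 + 4 = 9, q_2 = 1*1 + 1 = 2.
  i=3: a_3=2, p_3 = 2*9 + 5 = 23, q_3 = 2*2 + 1 = 5.
  i=4: a_4=1, p_4 = 1*23 + 9 = 32, q_4 = 1*5 + 2 = 7.
  i=5: a_5=1, p_5 = 1*32 + 23 = 55, q_5 = 1*7 + 5 = 12.
Check: 55^2 - 21*12^2 = 3025 - 3024 = 1, so (x, y) = (55, 12) solves the equation, and by the theorem it is the least positive solution.

(x, y) = (55, 12)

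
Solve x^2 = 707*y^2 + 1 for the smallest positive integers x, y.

(x, y) = (2526, 95)

First expand sqrt(707) as a continued fraction. With x_i = (sqrt(707) + m_i)/d_i and (m_0, d_0) = (0, 1): a_0 = floor(sqrt(707)) = 26, since 26^2 = 676 <= 707 < 729 = 27^2.
Iterate m_{i+1} = d_i*a_i - m_i, d_{i+1} = (707 - m_{i+1}^2)/d_i, a_{i+1} = floor((a_0 + m_{i+1})/d_{i+1}):
  m_1 = 1*26 - 0 = 26, d_1 = (707 - 26^2)/1 = 31/1 = 31, a_1 = floor((26 + 26)/31) = 1.
  m_2 = 31*1 - 26 = 5, d_2 = (707 - 5^2)/31 = 682/31 = 22, a_2 = floor((26 + 5)/22) = 1.
  m_3 = 22*1 - 5 = 17, d_3 = (707 - 17^2)/22 = 418/22 = 19, a_3 = floor((26 + 17)/19) = 2.
  m_4 = 19*2 - 17 = 21, d_4 = (707 - 21^2)/19 = 266/19 = 14, a_4 = floor((26 + 21)/14) = 3.
  m_5 = 14*3 - 21 = 21, d_5 = (707 - 21^2)/14 = 266/14 = 19, a_5 = floor((26 + 21)/19) = 2.
  m_6 = 19*2 - 21 = 17, d_6 = (707 - 17^2)/19 = 418/19 = 22, a_6 = floor((26 + 17)/22) = 1.
  m_7 = 22*1 - 17 = 5, d_7 = (707 - 5^2)/22 = 682/22 = 31, a_7 = floor((26 + 5)/31) = 1.
  m_8 = 31*1 - 5 = 26, d_8 = (707 - 26^2)/31 = 31/31 = 1, a_8 = floor((26 + 26)/1) = 52.
  m_9 = 1*52 - 26 = 26, d_9 = (707 - 26^2)/1 = 31/1 = 31: (m_9, d_9) = (m_1, d_1) = (26, 31), so from here the quotients repeat a_1, ..., a_8; the period length is 8.
So sqrt(707) = [26; (1, 1, 2, 3, 2, 1, 1, 52)] with period length k = 8.
k is even, so the fundamental solution of x^2 - 707y^2 = 1 is (p_{k-1}, q_{k-1}) = (p_7, q_7); compute convergents through index 7.
Convergents (p_i = a_i*p_{i-1} + p_{i-2}, q_i = a_i*q_{i-1} + q_{i-2} with p_{-2}=0, p_{-1}=1, q_{-2}=1, q_{-1}=0):
  i=0: a_0=26, p_0 = 26*1 + 0 = 26, q_0 = 26*0 + 1 = 1.
  i=1: a_1=1, p_1 = 1*26 + 1 = 27, q_1 = 1*1 + 0 = 1.
  i=2: a_2=1, p_2 = 1*27 + 26 = 53, q_2 = 1*1 + 1 = 2.
  i=3: a_3=2, p_3 = 2*53 + 27 = 133, q_3 = 2*2 + 1 = 5.
  i=4: a_4=3, p_4 = 3*133 + 53 = 452, q_4 = 3*5 + 2 = 17.
  i=5: a_5=2, p_5 = 2*452 + 133 = 1037, q_5 = 2*17 + 5 = 39.
  i=6: a_6=1, p_6 = 1*1037 + 452 = 1489, q_6 = 1*39 + 17 = 56.
  i=7: a_7=1, p_7 = 1*1489 + 1037 = 2526, q_7 = 1*56 + 39 = 95.
Check: 2526^2 - 707*95^2 = 6380676 - 6380675 = 1, so (x, y) = (2526, 95) solves the equation, and by the theorem it is the least positive solution.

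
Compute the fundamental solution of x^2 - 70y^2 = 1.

(x, y) = (251, 30)

First expand sqrt(70) as a continued fraction. With x_i = (sqrt(70) + m_i)/d_i and (m_0, d_0) = (0, 1): a_0 = floor(sqrt(70)) = 8, since 8^2 = 64 <= 70 < 81 = 9^2.
Iterate m_{i+1} = d_i*a_i - m_i, d_{i+1} = (70 - m_{i+1}^2)/d_i, a_{i+1} = floor((a_0 + m_{i+1})/d_{i+1}):
  m_1 = 1*8 - 0 = 8, d_1 = (70 - 8^2)/1 = 6/1 = 6, a_1 = floor((8 + 8)/6) = 2.
  m_2 = 6*2 - 8 = 4, d_2 = (70 - 4^2)/6 = 54/6 = 9, a_2 = floor((8 + 4)/9) = 1.
  m_3 = 9*1 - 4 = 5, d_3 = (70 - 5^2)/9 = 45/9 = 5, a_3 = floor((8 + 5)/5) = 2.
  m_4 = 5*2 - 5 = 5, d_4 = (70 - 5^2)/5 = 45/5 = 9, a_4 = floor((8 + 5)/9) = 1.
  m_5 = 9*1 - 5 = 4, d_5 = (70 - 4^2)/9 = 54/9 = 6, a_5 = floor((8 + 4)/6) = 2.
  m_6 = 6*2 - 4 = 8, d_6 = (70 - 8^2)/6 = 6/6 = 1, a_6 = floor((8 + 8)/1) = 16.
  m_7 = 1*16 - 8 = 8, d_7 = (70 - 8^2)/1 = 6/1 = 6: (m_7, d_7) = (m_1, d_1) = (8, 6), so from here the quotients repeat a_1, ..., a_6; the period length is 6.
So sqrt(70) = [8; (2, 1, 2, 1, 2, 16)] with period length k = 6.
k is even, so the fundamental solution of x^2 - 70y^2 = 1 is (p_{k-1}, q_{k-1}) = (p_5, q_5); compute convergents through index 5.
Convergents (p_i = a_i*p_{i-1} + p_{i-2}, q_i = a_i*q_{i-1} + q_{i-2} with p_{-2}=0, p_{-1}=1, q_{-2}=1, q_{-1}=0):
  i=0: a_0=8, p_0 = 8*1 + 0 = 8, q_0 = 8*0 + 1 = 1.
  i=1: a_1=2, p_1 = 2*8 + 1 = 17, q_1 = 2*1 + 0 = 2.
  i=2: a_2=1, p_2 = 1*17 + 8 = 25, q_2 = 1*2 + 1 = 3.
  i=3: a_3=2, p_3 = 2*25 + 17 = 67, q_3 = 2*3 + 2 = 8.
  i=4: a_4=1, p_4 = 1*67 + 25 = 92, q_4 = 1*8 + 3 = 11.
  i=5: a_5=2, p_5 = 2*92 + 67 = 251, q_5 = 2*11 + 8 = 30.
Check: 251^2 - 70*30^2 = 63001 - 63000 = 1, so (x, y) = (251, 30) solves the equation, and by the theorem it is the least positive solution.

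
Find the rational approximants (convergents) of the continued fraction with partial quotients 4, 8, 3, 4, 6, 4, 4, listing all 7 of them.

Using the convergent recurrence p_i = a_i*p_{i-1} + p_{i-2}, q_i = a_i*q_{i-1} + q_{i-2} with p_{-2}=0, p_{-1}=1, q_{-2}=1, q_{-1}=0:
  i=0: a_0=4, p_0 = 4*1 + 0 = 4, q_0 = 4*0 + 1 = 1.
  i=1: a_1=8, p_1 = 8*4 + 1 = 33, q_1 = 8*1 + 0 = 8.
  i=2: a_2=3, p_2 = 3*33 + 4 = 103, q_2 = 3*8 + 1 = 25.
  i=3: a_3=4, p_3 = 4*103 + 33 = 445, q_3 = 4*25 + 8 = 108.
  i=4: a_4=6, p_4 = 6*445 + 103 = 2773, q_4 = 6*108 + 25 = 673.
  i=5: a_5=4, p_5 = 4*2773 + 445 = 11537, q_5 = 4*673 + 108 = 2800.
  i=6: a_6=4, p_6 = 4*11537 + 2773 = 48921, q_6 = 4*2800 + 673 = 11873.

4/1, 33/8, 103/25, 445/108, 2773/673, 11537/2800, 48921/11873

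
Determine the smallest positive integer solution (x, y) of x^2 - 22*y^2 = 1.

(x, y) = (197, 42)

First expand sqrt(22) as a continued fraction. With x_i = (sqrt(22) + m_i)/d_i and (m_0, d_0) = (0, 1): a_0 = floor(sqrt(22)) = 4, since 4^2 = 16 <= 22 < 25 = 5^2.
Iterate m_{i+1} = d_i*a_i - m_i, d_{i+1} = (22 - m_{i+1}^2)/d_i, a_{i+1} = floor((a_0 + m_{i+1})/d_{i+1}):
  m_1 = 1*4 - 0 = 4, d_1 = (22 - 4^2)/1 = 6/1 = 6, a_1 = floor((4 + 4)/6) = 1.
  m_2 = 6*1 - 4 = 2, d_2 = (22 - 2^2)/6 = 18/6 = 3, a_2 = floor((4 + 2)/3) = 2.
  m_3 = 3*2 - 2 = 4, d_3 = (22 - 4^2)/3 = 6/3 = 2, a_3 = floor((4 + 4)/2) = 4.
  m_4 = 2*4 - 4 = 4, d_4 = (22 - 4^2)/2 = 6/2 = 3, a_4 = floor((4 + 4)/3) = 2.
  m_5 = 3*2 - 4 = 2, d_5 = (22 - 2^2)/3 = 18/3 = 6, a_5 = floor((4 + 2)/6) = 1.
  m_6 = 6*1 - 2 = 4, d_6 = (22 - 4^2)/6 = 6/6 = 1, a_6 = floor((4 + 4)/1) = 8.
  m_7 = 1*8 - 4 = 4, d_7 = (22 - 4^2)/1 = 6/1 = 6: (m_7, d_7) = (m_1, d_1) = (4, 6), so from here the quotients repeat a_1, ..., a_6; the period length is 6.
So sqrt(22) = [4; (1, 2, 4, 2, 1, 8)] with period length k = 6.
k is even, so the fundamental solution of x^2 - 22y^2 = 1 is (p_{k-1}, q_{k-1}) = (p_5, q_5); compute convergents through index 5.
Convergents (p_i = a_i*p_{i-1} + p_{i-2}, q_i = a_i*q_{i-1} + q_{i-2} with p_{-2}=0, p_{-1}=1, q_{-2}=1, q_{-1}=0):
  i=0: a_0=4, p_0 = 4*1 + 0 = 4, q_0 = 4*0 + 1 = 1.
  i=1: a_1=1, p_1 = 1*4 + 1 = 5, q_1 = 1*1 + 0 = 1.
  i=2: a_2=2, p_2 = 2*5 + 4 = 14, q_2 = 2*1 + 1 = 3.
  i=3: a_3=4, p_3 = 4*14 + 5 = 61, q_3 = 4*3 + 1 = 13.
  i=4: a_4=2, p_4 = 2*61 + 14 = 136, q_4 = 2*13 + 3 = 29.
  i=5: a_5=1, p_5 = 1*136 + 61 = 197, q_5 = 1*29 + 13 = 42.
Check: 197^2 - 22*42^2 = 38809 - 38808 = 1, so (x, y) = (197, 42) solves the equation, and by the theorem it is the least positive solution.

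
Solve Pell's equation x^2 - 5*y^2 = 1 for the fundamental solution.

(x, y) = (9, 4)

First expand sqrt(5) as a continued fraction. With x_i = (sqrt(5) + m_i)/d_i and (m_0, d_0) = (0, 1): a_0 = floor(sqrt(5)) = 2, since 2^2 = 4 <= 5 < 9 = 3^2.
Iterate m_{i+1} = d_i*a_i - m_i, d_{i+1} = (5 - m_{i+1}^2)/d_i, a_{i+1} = floor((a_0 + m_{i+1})/d_{i+1}):
  m_1 = 1*2 - 0 = 2, d_1 = (5 - 2^2)/1 = 1/1 = 1, a_1 = floor((2 + 2)/1) = 4.
  m_2 = 1*4 - 2 = 2, d_2 = (5 - 2^2)/1 = 1/1 = 1: (m_2, d_2) = (m_1, d_1) = (2, 1), so from here the quotient a_1 repeats; the period length is 1.
So sqrt(5) = [2; (4)] with period length k = 1.
k is odd, so (p_{k-1}, q_{k-1}) only solves x^2 - 5y^2 = -1 and the fundamental solution of x^2 - 5y^2 = 1 is (p_{2k-1}, q_{2k-1}) = (p_1, q_1); compute convergents through index 1, running through the period twice.
Convergents (p_i = a_i*p_{i-1} + p_{i-2}, q_i = a_i*q_{i-1} + q_{i-2} with p_{-2}=0, p_{-1}=1, q_{-2}=1, q_{-1}=0):
  i=0: a_0=2, p_0 = 2*1 + 0 = 2, q_0 = 2*0 + 1 = 1.
  i=1: a_1=4, p_1 = 4*2 + 1 = 9, q_1 = 4*1 + 0 = 4.
Indeed p_0^2 - 5*q_0^2 = 4 - 5 = -1, not +1.
Check: 9^2 - 5*4^2 = 81 - 80 = 1, so (x, y) = (9, 4) solves the equation, and by the theorem it is the least positive solution.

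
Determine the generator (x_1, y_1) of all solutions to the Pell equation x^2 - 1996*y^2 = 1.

(x, y) = (40320199, 902490)

First expand sqrt(1996) as a continued fraction. With x_i = (sqrt(1996) + m_i)/d_i and (m_0, d_0) = (0, 1): a_0 = floor(sqrt(1996)) = 44, since 44^2 = 1936 <= 1996 < 2025 = 45^2.
Iterate m_{i+1} = d_i*a_i - m_i, d_{i+1} = (1996 - m_{i+1}^2)/d_i, a_{i+1} = floor((a_0 + m_{i+1})/d_{i+1}):
  m_1 = 1*44 - 0 = 44, d_1 = (1996 - 44^2)/1 = 60/1 = 60, a_1 = floor((44 + 44)/60) = 1.
  m_2 = 60*1 - 44 = 16, d_2 = (1996 - 16^2)/60 = 1740/60 = 29, a_2 = floor((44 + 16)/29) = 2.
  m_3 = 29*2 - 16 = 42, d_3 = (1996 - 42^2)/29 = 232/29 = 8, a_3 = floor((44 + 42)/8) = 10.
  m_4 = 8*10 - 42 = 38, d_4 = (1996 - 38^2)/8 = 552/8 = 69, a_4 = floor((44 + 38)/69) = 1.
  m_5 = 69*1 - 38 = 31, d_5 = (1996 - 31^2)/69 = 1035/69 = 15, a_5 = floor((44 + 31)/15) = 5.
  m_6 = 15*5 - 31 = 44, d_6 = (1996 - 44^2)/15 = 60/15 = 4, a_6 = floor((44 + 44)/4) = 22.
  m_7 = 4*22 - 44 = 44, d_7 = (1996 - 44^2)/4 = 60/4 = 15, a_7 = floor((44 + 44)/15) = 5.
  m_8 = 15*5 - 44 = 31, d_8 = (1996 - 31^2)/15 = 1035/15 = 69, a_8 = floor((44 + 31)/69) = 1.
  m_9 = 69*1 - 31 = 38, d_9 = (1996 - 38^2)/69 = 552/69 = 8, a_9 = floor((44 + 38)/8) = 10.
  m_10 = 8*10 - 38 = 42, d_10 = (1996 - 42^2)/8 = 232/8 = 29, a_10 = floor((44 + 42)/29) = 2.
  m_11 = 29*2 - 42 = 16, d_11 = (1996 - 16^2)/29 = 1740/29 = 60, a_11 = floor((44 + 16)/60) = 1.
  m_12 = 60*1 - 16 = 44, d_12 = (1996 - 44^2)/60 = 60/60 = 1, a_12 = floor((44 + 44)/1) = 88.
  m_13 = 1*88 - 44 = 44, d_13 = (1996 - 44^2)/1 = 60/1 = 60: (m_13, d_13) = (m_1, d_1) = (44, 60), so from here the quotients repeat a_1, ..., a_12; the period length is 12.
So sqrt(1996) = [44; (1, 2, 10, 1, 5, 22, 5, 1, 10, 2, 1, 88)] with period length k = 12.
k is even, so the fundamental solution of x^2 - 1996y^2 = 1 is (p_{k-1}, q_{k-1}) = (p_11, q_11); compute convergents through index 11.
Convergents (p_i = a_i*p_{i-1} + p_{i-2}, q_i = a_i*q_{i-1} + q_{i-2} with p_{-2}=0, p_{-1}=1, q_{-2}=1, q_{-1}=0):
  i=0: a_0=44, p_0 = 44*1 + 0 = 44, q_0 = 44*0 + 1 = 1.
  i=1: a_1=1, p_1 = 1*44 + 1 = 45, q_1 = 1*1 + 0 = 1.
  i=2: a_2=2, p_2 = 2*45 + 44 = 134, q_2 = 2*1 + 1 = 3.
  i=3: a_3=10, p_3 = 10*134 + 45 = 1385, q_3 = 10*3 + 1 = 31.
  i=4: a_4=1, p_4 = 1*1385 + 134 = 1519, q_4 = 1*31 + 3 = 34.
  i=5: a_5=5, p_5 = 5*1519 + 1385 = 8980, q_5 = 5*34 + 31 = 201.
  i=6: a_6=22, p_6 = 22*8980 + 1519 = 199079, q_6 = 22*201 + 34 = 4456.
  i=7: a_7=5, p_7 = 5*199079 + 8980 = 1004375, q_7 = 5*4456 + 201 = 22481.
  i=8: a_8=1, p_8 = 1*1004375 + 199079 = 1203454, q_8 = 1*22481 + 4456 = 26937.
  i=9: a_9=10, p_9 = 10*1203454 + 1004375 = 13038915, q_9 = 10*26937 + 22481 = 291851.
  i=10: a_10=2, p_10 = 2*13038915 + 1203454 = 27281284, q_10 = 2*291851 + 26937 = 610639.
  i=11: a_11=1, p_11 = 1*27281284 + 13038915 = 40320199, q_11 = 1*610639 + 291851 = 902490.
Check: 40320199^2 - 1996*902490^2 = 1625718447399601 - 1625718447399600 = 1, so (x, y) = (40320199, 902490) solves the equation, and by the theorem it is the least positive solution.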